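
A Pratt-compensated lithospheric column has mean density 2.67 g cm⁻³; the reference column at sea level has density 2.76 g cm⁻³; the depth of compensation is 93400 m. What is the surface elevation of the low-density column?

ρ_ref D = ρ (D + h) → h = D (ρ_ref − ρ)/ρ.
h = 93400 m × (2.76 − 2.67)/2.67 = 3150 m.

3150 m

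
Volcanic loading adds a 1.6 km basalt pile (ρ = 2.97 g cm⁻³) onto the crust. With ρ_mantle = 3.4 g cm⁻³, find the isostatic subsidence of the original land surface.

1.4 km

Subaerial loading: s = t ρ_load / ρ_m.
s = 1.6 km × 2.97/3.4 = 1.4 km.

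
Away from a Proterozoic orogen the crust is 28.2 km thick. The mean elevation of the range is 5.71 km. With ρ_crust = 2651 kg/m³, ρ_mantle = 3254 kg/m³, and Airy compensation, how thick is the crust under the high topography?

Root depth r = h ρ_c / (ρ_m − ρ_c) = 5.71 km × 2651 / 603 = 25.1 km.
Total thickness = T + h + r = 28.2 km + 5.71 km + 25.1 km = 59 km.

59 km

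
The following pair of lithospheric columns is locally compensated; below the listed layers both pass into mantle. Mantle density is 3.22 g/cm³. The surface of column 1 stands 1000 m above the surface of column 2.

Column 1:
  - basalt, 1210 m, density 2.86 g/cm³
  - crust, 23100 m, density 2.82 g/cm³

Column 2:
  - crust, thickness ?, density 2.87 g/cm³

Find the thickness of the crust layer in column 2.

Take the compensation level at the base of the deeper column (depth z_c below the surface of column 1) and equate Σ ρ_i t_i down to z_c; mantle fills any gap and the z_c terms cancel.
Column 1: 1210×2.86 + 23100×2.82 + (z_c − 24310)×3.22
Column 2: 1000×0 + x×2.87 + (z_c − 1000 − 0 − x)×3.22
The z_c×3.22 term appears on both sides and cancels. Collect the known terms of each column as K = Σ(ρt)_known − 3.22 × (depth of known layers): K_1 = 68602.6 − 3.22×24310 = −9675.6; K_2 = 0 − 3.22×(1000 + 0) = −3220.
Balance: K_1 = K_2 − x×(3.22 − 2.87), so x = (K_2 − K_1)/(3.22 − 2.87) = 6455.6/0.35 = 18400 m.

18400 m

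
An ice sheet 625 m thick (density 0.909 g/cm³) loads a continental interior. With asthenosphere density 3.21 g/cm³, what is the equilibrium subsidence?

177 m

By Archimedes' principle applied to the lithosphere: the ice load ρ_ice t is balanced by mantle displaced below, ρ_m s.
s = t ρ_ice / ρ_m = 625 m × 0.909/3.21 = 177 m.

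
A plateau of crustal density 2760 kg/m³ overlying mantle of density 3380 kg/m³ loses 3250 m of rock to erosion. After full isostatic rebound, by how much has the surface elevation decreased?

Rebound u = e ρ_c/ρ_m = 3250 m × 2760/3380 = 2654 m.
Net surface drop = e − u = 3250 m − 2654 m = e (ρ_m − ρ_c)/ρ_m = 596 m.

596 m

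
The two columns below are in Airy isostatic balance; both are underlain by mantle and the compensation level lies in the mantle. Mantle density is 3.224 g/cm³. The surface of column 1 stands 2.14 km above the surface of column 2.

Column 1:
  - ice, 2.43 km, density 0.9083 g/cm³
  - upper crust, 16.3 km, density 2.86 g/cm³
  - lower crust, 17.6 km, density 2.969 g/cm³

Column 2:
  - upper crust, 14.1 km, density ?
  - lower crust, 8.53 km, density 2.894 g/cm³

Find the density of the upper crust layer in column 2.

2.77 g/cm³

Take the compensation level at the base of the deeper column (depth z_c below the surface of column 1) and equate Σ ρ_i t_i down to z_c; mantle fills any gap and the z_c terms cancel.
Column 1: 2.43×0.9083 + 16.3×2.86 + 17.6×2.969 + (z_c − 36.33)×3.224
Column 2: 2.14×0 + 14.1×ρ + 8.53×2.894 + (z_c − 2.14 − 22.63)×3.224
The z_c×3.224 term appears on both sides and cancels. Collect the known terms of each column as K = Σ(ρt)_known − 3.224 × (depth of known layers): K_1 = 101.079569 − 3.224×36.33 = −16.048351; K_2 = 24.68582 − 3.224×(2.14 + 22.63) = −55.17266.
Balance: K_1 = K_2 + 14.1×ρ, so ρ = (K_1 − K_2)/14.1 = 39.1243/14.1 = 2.77 g/cm³.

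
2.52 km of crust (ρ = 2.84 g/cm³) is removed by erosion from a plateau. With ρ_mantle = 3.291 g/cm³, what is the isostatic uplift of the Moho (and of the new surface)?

Unloading: uplift u = e ρ_c/ρ_m = 2.52 km × 2.84/3.291 = 2.17 km.

2.17 km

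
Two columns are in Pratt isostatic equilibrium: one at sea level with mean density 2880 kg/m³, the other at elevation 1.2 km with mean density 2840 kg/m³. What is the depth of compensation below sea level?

ρ_ref D = ρ (D + h) → D (ρ_ref − ρ) = ρ h.
D = ρ h/(ρ_ref − ρ) = 2840 × 1.2 km/(2880 − 2840) = 85.2 km.

85.2 km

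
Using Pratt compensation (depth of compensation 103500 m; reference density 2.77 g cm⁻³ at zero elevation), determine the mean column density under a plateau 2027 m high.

Pratt balance: ρ_ref D = ρ (D + h).
ρ = ρ_ref D/(D + h) = 2.77 × 103500 m/(103500 m + 2027 m) = 2.72 g cm⁻³.

2.72 g cm⁻³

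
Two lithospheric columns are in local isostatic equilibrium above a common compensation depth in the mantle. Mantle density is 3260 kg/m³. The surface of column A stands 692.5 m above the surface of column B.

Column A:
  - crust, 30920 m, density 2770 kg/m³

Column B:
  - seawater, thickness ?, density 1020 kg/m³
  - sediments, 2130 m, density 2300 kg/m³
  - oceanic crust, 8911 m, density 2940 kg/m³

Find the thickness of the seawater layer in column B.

Take the compensation level at the base of the deeper column (depth z_c below the surface of column A) and equate Σ ρ_i t_i down to z_c; mantle fills any gap and the z_c terms cancel.
Column A: 30920×2770 + (z_c − 30920)×3260
Column B: 692.5×0 + x×1020 + 2130×2300 + 8911×2940 + (z_c − 692.5 − 11041 − x)×3260
The z_c×3260 term appears on both sides and cancels. Collect the known terms of each column as K = Σ(ρt)_known − 3260 × (depth of known layers): K_A = 85648400 − 3260×30920 = −15150800; K_B = 31097340 − 3260×(692.5 + 11041) = −7153870.
Balance: K_A = K_B − x×(3260 − 1020), so x = (K_B − K_A)/(3260 − 1020) = 7996930/2240 = 3570 m.

3570 m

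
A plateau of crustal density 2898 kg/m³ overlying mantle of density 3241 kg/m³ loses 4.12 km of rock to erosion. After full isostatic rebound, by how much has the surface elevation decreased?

0.436 km

Rebound u = e ρ_c/ρ_m = 4.12 km × 2898/3241 = 3.684 km.
Net surface drop = e − u = 4.12 km − 3.684 km = e (ρ_m − ρ_c)/ρ_m = 0.436 km.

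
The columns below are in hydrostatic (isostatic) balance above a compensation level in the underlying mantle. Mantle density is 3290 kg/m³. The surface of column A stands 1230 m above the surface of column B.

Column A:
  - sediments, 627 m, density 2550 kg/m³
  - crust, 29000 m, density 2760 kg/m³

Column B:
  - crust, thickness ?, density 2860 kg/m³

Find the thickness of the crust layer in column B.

27400 m

Take the compensation level at the base of the deeper column (depth z_c below the surface of column A) and equate Σ ρ_i t_i down to z_c; mantle fills any gap and the z_c terms cancel.
Column A: 627×2550 + 29000×2760 + (z_c − 29627)×3290
Column B: 1230×0 + x×2860 + (z_c − 1230 − 0 − x)×3290
The z_c×3290 term appears on both sides and cancels. Collect the known terms of each column as K = Σ(ρt)_known − 3290 × (depth of known layers): K_A = 81638850 − 3290×29627 = −15833980; K_B = 0 − 3290×(1230 + 0) = −4046700.
Balance: K_A = K_B − x×(3290 − 2860), so x = (K_B − K_A)/(3290 − 2860) = 11787300/430 = 27400 m.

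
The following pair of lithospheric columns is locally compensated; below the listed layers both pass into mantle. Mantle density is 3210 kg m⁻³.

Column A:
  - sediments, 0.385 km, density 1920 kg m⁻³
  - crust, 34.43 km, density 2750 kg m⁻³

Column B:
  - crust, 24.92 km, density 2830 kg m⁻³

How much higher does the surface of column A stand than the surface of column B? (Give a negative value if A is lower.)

For any compensation level in the mantle, the mantle terms cancel and isostasy reduces to e = (Σt_A − Σt_B) − (Σ(ρt)_A − Σ(ρt)_B) / ρ_m.
Σt_A = 34.815 km; Σt_B = 24.92 km; Σ(ρt)_A = 95421.7; Σ(ρt)_B = 70523.6 (in km·kg m⁻³).
e = (34.815 − 24.92) − (95421.7 − 70523.6) / 3210 = 2.14 km.

2.14 km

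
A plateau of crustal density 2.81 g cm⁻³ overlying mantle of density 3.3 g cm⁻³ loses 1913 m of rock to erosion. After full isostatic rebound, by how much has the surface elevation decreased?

284 m

Rebound u = e ρ_c/ρ_m = 1913 m × 2.81/3.3 = 1629 m.
Net surface drop = e − u = 1913 m − 1629 m = e (ρ_m − ρ_c)/ρ_m = 284 m.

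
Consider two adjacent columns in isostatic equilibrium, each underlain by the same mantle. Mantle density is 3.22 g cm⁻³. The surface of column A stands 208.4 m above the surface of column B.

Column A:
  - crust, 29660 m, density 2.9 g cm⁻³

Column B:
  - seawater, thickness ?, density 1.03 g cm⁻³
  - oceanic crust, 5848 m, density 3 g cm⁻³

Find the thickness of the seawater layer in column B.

Take the compensation level at the base of the deeper column (depth z_c below the surface of column A) and equate Σ ρ_i t_i down to z_c; mantle fills any gap and the z_c terms cancel.
Column A: 29660×2.9 + (z_c − 29660)×3.22
Column B: 208.4×0 + x×1.03 + 5848×3 + (z_c − 208.4 − 5848 − x)×3.22
The z_c×3.22 term appears on both sides and cancels. Collect the known terms of each column as K = Σ(ρt)_known − 3.22 × (depth of known layers): K_A = 86014 − 3.22×29660 = −9491.2; K_B = 17544 − 3.22×(208.4 + 5848) = −1957.608.
Balance: K_A = K_B − x×(3.22 − 1.03), so x = (K_B − K_A)/(3.22 − 1.03) = 7533.59/2.19 = 3440 m.

3440 m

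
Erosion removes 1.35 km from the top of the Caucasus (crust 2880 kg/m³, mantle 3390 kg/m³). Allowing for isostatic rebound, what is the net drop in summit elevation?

0.203 km

Rebound u = e ρ_c/ρ_m = 1.35 km × 2880/3390 = 1.147 km.
Net surface drop = e − u = 1.35 km − 1.147 km = e (ρ_m − ρ_c)/ρ_m = 0.203 km.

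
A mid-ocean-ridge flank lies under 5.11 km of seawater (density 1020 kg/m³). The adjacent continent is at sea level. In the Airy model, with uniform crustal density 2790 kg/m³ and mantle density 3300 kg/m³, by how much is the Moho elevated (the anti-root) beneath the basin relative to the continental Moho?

In Airy isostatic equilibrium: replacing crust with seawater at the top is compensated by replacing crust with mantle at the base: d (ρ_c − ρ_w) = a (ρ_m − ρ_c).
a = d (ρ_c − ρ_w)/(ρ_m − ρ_c) = 5.11 km × 1770/510 = 17.7 km.

17.7 km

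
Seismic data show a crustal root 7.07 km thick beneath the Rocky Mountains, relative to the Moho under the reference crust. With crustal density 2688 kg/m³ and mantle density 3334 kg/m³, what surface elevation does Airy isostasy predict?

1.7 km

In Airy isostatic equilibrium: ρ_c h = (ρ_m − ρ_c) r.
h = r (ρ_m − ρ_c) / ρ_c = 7.07 km × (3334 − 2688) / 2688 = 1.7 km.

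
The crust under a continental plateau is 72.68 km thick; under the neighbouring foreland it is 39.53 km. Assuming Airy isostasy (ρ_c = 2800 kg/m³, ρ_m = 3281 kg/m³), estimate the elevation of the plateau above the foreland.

4.86 km

Excess crust Δ = 72.68 km − 39.53 km = 33.15 km, split between elevation h and root r with h + r = Δ.
Airy balance ρ_c h = (ρ_m − ρ_c) r gives r = h ρ_c/(ρ_m − ρ_c), so h (1 + ρ_c/(ρ_m − ρ_c)) = Δ, i.e. h = Δ (ρ_m − ρ_c)/ρ_m.
h = 33.15 km × 481/3281 = 4.86 km.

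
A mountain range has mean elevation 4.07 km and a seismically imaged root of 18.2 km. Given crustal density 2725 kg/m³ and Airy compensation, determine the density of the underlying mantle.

3330 kg/m³

Airy balance: ρ_c h = (ρ_m − ρ_c) r → ρ_m = ρ_c (1 + h/r).
ρ_m = 2725 × (1 + 4.07 km/18.2 km) = 3330 kg/m³.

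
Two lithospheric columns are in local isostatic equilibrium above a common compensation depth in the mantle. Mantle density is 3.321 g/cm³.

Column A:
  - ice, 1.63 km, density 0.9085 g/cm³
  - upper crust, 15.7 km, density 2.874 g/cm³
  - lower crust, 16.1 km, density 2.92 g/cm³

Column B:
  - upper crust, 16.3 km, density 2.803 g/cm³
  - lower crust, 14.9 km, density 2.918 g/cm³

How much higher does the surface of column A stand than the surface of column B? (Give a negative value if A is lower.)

For any compensation level in the mantle, the mantle terms cancel and isostasy reduces to e = (Σt_A − Σt_B) − (Σ(ρt)_A − Σ(ρt)_B) / ρ_m.
Σt_A = 33.43 km; Σt_B = 31.2 km; Σ(ρt)_A = 93.614655; Σ(ρt)_B = 89.1671 (in km·g/cm³).
e = (33.43 − 31.2) − (93.614655 − 89.1671) / 3.321 = 0.891 km.

0.891 km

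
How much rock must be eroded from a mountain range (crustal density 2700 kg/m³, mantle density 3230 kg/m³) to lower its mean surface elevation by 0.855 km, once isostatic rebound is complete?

5.21 km

Net drop Δ = e − u = e − e ρ_c/ρ_m = e (ρ_m − ρ_c)/ρ_m.
e = Δ ρ_m/(ρ_m − ρ_c) = 0.855 km × 3230/530 = 5.21 km.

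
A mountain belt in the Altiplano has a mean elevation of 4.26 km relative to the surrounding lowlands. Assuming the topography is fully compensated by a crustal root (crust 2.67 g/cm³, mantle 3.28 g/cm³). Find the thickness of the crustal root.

For local isostatic compensation: the weight of the topography is balanced by the buoyancy of the root, ρ_c h = (ρ_m − ρ_c) r.
r = h · ρ_c / (ρ_m − ρ_c) = 4.26 km × 2.67 / (3.28 − 2.67) = 18.6 km.

18.6 km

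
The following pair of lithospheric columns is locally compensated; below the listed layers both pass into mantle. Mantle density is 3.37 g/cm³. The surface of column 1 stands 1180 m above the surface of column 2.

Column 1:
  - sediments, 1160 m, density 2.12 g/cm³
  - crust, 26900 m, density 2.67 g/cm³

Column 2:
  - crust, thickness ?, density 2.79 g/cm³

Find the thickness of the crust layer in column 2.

28100 m

Take the compensation level at the base of the deeper column (depth z_c below the surface of column 1) and equate Σ ρ_i t_i down to z_c; mantle fills any gap and the z_c terms cancel.
Column 1: 1160×2.12 + 26900×2.67 + (z_c − 28060)×3.37
Column 2: 1180×0 + x×2.79 + (z_c − 1180 − 0 − x)×3.37
The z_c×3.37 term appears on both sides and cancels. Collect the known terms of each column as K = Σ(ρt)_known − 3.37 × (depth of known layers): K_1 = 74282.2 − 3.37×28060 = −20280; K_2 = 0 − 3.37×(1180 + 0) = −3976.6.
Balance: K_1 = K_2 − x×(3.37 − 2.79), so x = (K_2 − K_1)/(3.37 − 2.79) = 16303.4/0.58 = 28100 m.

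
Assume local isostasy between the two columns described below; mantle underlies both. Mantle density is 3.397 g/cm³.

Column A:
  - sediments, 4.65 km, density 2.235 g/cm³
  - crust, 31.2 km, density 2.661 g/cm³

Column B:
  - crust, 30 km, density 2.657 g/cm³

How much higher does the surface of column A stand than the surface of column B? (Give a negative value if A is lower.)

1.82 km

For any compensation level in the mantle, the mantle terms cancel and isostasy reduces to e = (Σt_A − Σt_B) − (Σ(ρt)_A − Σ(ρt)_B) / ρ_m.
Σt_A = 35.85 km; Σt_B = 30 km; Σ(ρt)_A = 93.41595; Σ(ρt)_B = 79.71 (in km·g/cm³).
e = (35.85 − 30) − (93.41595 − 79.71) / 3.397 = 1.82 km.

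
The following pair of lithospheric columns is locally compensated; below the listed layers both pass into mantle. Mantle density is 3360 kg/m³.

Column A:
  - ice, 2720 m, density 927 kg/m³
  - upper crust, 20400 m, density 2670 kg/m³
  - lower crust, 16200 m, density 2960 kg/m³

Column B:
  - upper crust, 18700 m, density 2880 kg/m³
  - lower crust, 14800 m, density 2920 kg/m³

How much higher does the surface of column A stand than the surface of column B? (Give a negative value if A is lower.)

For any compensation level in the mantle, the mantle terms cancel and isostasy reduces to e = (Σt_A − Σt_B) − (Σ(ρt)_A − Σ(ρt)_B) / ρ_m.
Σt_A = 39320 m; Σt_B = 33500 m; Σ(ρt)_A = 104941440; Σ(ρt)_B = 97072000 (in m·kg/m³).
e = (39320 − 33500) − (104941440 − 97072000) / 3360 = 3480 m.

3480 m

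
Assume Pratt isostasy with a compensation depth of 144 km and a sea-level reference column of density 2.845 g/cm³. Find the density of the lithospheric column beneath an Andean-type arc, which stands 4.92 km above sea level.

2.75 g/cm³

Pratt balance: ρ_ref D = ρ (D + h).
ρ = ρ_ref D/(D + h) = 2.845 × 144 km/(144 km + 4.92 km) = 2.75 g/cm³.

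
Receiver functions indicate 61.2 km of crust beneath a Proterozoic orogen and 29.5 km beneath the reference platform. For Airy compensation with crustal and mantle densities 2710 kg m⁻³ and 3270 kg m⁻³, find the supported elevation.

Excess crust Δ = 61.2 km − 29.5 km = 31.7 km, split between elevation h and root r with h + r = Δ.
Airy balance ρ_c h = (ρ_m − ρ_c) r gives r = h ρ_c/(ρ_m − ρ_c), so h (1 + ρ_c/(ρ_m − ρ_c)) = Δ, i.e. h = Δ (ρ_m − ρ_c)/ρ_m.
h = 31.7 km × 560/3270 = 5.43 km.

5.43 km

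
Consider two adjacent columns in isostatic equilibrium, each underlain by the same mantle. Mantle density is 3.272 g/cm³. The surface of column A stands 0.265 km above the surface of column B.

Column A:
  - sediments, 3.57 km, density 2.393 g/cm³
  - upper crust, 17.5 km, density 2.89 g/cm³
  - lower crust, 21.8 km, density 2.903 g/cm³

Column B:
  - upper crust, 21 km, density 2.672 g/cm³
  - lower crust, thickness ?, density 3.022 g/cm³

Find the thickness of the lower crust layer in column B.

Take the compensation level at the base of the deeper column (depth z_c below the surface of column A) and equate Σ ρ_i t_i down to z_c; mantle fills any gap and the z_c terms cancel.
Column A: 3.57×2.393 + 17.5×2.89 + 21.8×2.903 + (z_c − 42.87)×3.272
Column B: 0.265×0 + 21×2.672 + x×3.022 + (z_c − 0.265 − 21 − x)×3.272
The z_c×3.272 term appears on both sides and cancels. Collect the known terms of each column as K = Σ(ρt)_known − 3.272 × (depth of known layers): K_A = 122.40341 − 3.272×42.87 = −17.86723; K_B = 56.112 − 3.272×(0.265 + 21) = −13.46708.
Balance: K_A = K_B − x×(3.272 − 3.022), so x = (K_B − K_A)/(3.272 − 3.022) = 4.40015/0.25 = 17.6 km.

17.6 km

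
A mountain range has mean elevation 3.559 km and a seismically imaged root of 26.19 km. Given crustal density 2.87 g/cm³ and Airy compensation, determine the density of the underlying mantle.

3.26 g/cm³

Airy balance: ρ_c h = (ρ_m − ρ_c) r → ρ_m = ρ_c (1 + h/r).
ρ_m = 2.87 × (1 + 3.559 km/26.19 km) = 3.26 g/cm³.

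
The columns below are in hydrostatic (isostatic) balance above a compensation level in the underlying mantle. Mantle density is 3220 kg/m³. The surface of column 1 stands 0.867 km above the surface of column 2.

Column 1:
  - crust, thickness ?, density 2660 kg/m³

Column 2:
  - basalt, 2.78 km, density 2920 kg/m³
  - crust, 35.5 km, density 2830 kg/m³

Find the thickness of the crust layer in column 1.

Take the compensation level at the base of the deeper column (depth z_c below the surface of column 1) and equate Σ ρ_i t_i down to z_c; mantle fills any gap and the z_c terms cancel.
Column 1: x×2660 + (z_c − 0 − x)×3220
Column 2: 0.867×0 + 2.78×2920 + 35.5×2830 + (z_c − 0.867 − 38.28)×3220
The z_c×3220 term appears on both sides and cancels. Collect the known terms of each column as K = Σ(ρt)_known − 3220 × (depth of known layers): K_1 = 0 − 3220×0 = 0; K_2 = 108582.6 − 3220×(0.867 + 38.28) = −17470.74.
Balance: K_1 − x×(3220 − 2660) = K_2, so x = (K_1 − K_2)/(3220 − 2660) = 17470.7/560 = 31.2 km.

31.2 km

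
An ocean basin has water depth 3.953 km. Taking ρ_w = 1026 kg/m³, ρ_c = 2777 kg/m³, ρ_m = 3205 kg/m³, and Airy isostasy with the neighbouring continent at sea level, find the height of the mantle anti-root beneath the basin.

In Airy isostatic equilibrium: replacing crust with seawater at the top is compensated by replacing crust with mantle at the base: d (ρ_c − ρ_w) = a (ρ_m − ρ_c).
a = d (ρ_c − ρ_w)/(ρ_m − ρ_c) = 3.953 km × 1751/428 = 16.2 km.

16.2 km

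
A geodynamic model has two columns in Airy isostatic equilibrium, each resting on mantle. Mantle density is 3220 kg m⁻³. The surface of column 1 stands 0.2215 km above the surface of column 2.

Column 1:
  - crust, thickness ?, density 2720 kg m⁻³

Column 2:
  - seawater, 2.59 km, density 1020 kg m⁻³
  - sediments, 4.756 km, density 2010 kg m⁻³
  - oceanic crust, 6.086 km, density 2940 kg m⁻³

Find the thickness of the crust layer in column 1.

Take the compensation level at the base of the deeper column (depth z_c below the surface of column 1) and equate Σ ρ_i t_i down to z_c; mantle fills any gap and the z_c terms cancel.
Column 1: x×2720 + (z_c − 0 − x)×3220
Column 2: 0.2215×0 + 2.59×1020 + 4.756×2010 + 6.086×2940 + (z_c − 0.2215 − 13.432)×3220
The z_c×3220 term appears on both sides and cancels. Collect the known terms of each column as K = Σ(ρt)_known − 3220 × (depth of known layers): K_1 = 0 − 3220×0 = 0; K_2 = 30094.2 − 3220×(0.2215 + 13.432) = −13870.07.
Balance: K_1 − x×(3220 − 2720) = K_2, so x = (K_1 − K_2)/(3220 − 2720) = 13870.1/500 = 27.7 km.

27.7 km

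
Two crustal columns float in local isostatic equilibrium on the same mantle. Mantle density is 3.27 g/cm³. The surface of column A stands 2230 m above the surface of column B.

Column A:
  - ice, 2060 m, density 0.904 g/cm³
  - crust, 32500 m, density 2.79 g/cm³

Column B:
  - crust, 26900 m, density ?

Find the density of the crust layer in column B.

Take the compensation level at the base of the deeper column (depth z_c below the surface of column A) and equate Σ ρ_i t_i down to z_c; mantle fills any gap and the z_c terms cancel.
Column A: 2060×0.904 + 32500×2.79 + (z_c − 34560)×3.27
Column B: 2230×0 + 26900×ρ + (z_c − 2230 − 26900)×3.27
The z_c×3.27 term appears on both sides and cancels. Collect the known terms of each column as K = Σ(ρt)_known − 3.27 × (depth of known layers): K_A = 92537.24 − 3.27×34560 = −20473.96; K_B = 0 − 3.27×(2230 + 26900) = −95255.1.
Balance: K_A = K_B + 26900×ρ, so ρ = (K_A − K_B)/26900 = 74781.1/26900 = 2.78 g/cm³.

2.78 g/cm³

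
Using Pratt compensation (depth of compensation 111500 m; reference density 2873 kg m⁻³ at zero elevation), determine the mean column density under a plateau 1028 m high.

2850 kg m⁻³

Pratt balance: ρ_ref D = ρ (D + h).
ρ = ρ_ref D/(D + h) = 2873 × 111500 m/(111500 m + 1028 m) = 2850 kg m⁻³.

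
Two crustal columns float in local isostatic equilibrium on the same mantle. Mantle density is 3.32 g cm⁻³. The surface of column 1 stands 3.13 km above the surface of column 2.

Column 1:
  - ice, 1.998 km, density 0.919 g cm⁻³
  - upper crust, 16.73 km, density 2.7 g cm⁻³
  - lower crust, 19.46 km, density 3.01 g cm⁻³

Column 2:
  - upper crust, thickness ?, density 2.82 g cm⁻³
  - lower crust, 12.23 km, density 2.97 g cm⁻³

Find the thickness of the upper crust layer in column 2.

13.1 km

Take the compensation level at the base of the deeper column (depth z_c below the surface of column 1) and equate Σ ρ_i t_i down to z_c; mantle fills any gap and the z_c terms cancel.
Column 1: 1.998×0.919 + 16.73×2.7 + 19.46×3.01 + (z_c − 38.188)×3.32
Column 2: 3.13×0 + x×2.82 + 12.23×2.97 + (z_c − 3.13 − 12.23 − x)×3.32
The z_c×3.32 term appears on both sides and cancels. Collect the known terms of each column as K = Σ(ρt)_known − 3.32 × (depth of known layers): K_1 = 105.581762 − 3.32×38.188 = −21.202398; K_2 = 36.3231 − 3.32×(3.13 + 12.23) = −14.6721.
Balance: K_1 = K_2 − x×(3.32 − 2.82), so x = (K_2 − K_1)/(3.32 − 2.82) = 6.5303/0.5 = 13.1 km.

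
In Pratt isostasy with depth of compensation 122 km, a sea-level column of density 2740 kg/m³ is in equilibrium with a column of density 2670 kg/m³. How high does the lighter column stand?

ρ_ref D = ρ (D + h) → h = D (ρ_ref − ρ)/ρ.
h = 122 km × (2740 − 2670)/2670 = 3.2 km.

3.2 km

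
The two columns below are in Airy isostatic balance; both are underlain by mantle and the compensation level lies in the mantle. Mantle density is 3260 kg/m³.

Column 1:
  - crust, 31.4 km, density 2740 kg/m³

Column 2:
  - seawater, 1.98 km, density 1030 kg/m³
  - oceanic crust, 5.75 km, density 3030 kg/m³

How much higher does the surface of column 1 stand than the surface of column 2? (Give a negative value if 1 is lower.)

For any compensation level in the mantle, the mantle terms cancel and isostasy reduces to e = (Σt_1 − Σt_2) − (Σ(ρt)_1 − Σ(ρt)_2) / ρ_m.
Σt_1 = 31.4 km; Σt_2 = 7.73 km; Σ(ρt)_1 = 86036; Σ(ρt)_2 = 19461.9 (in km·kg/m³).
e = (31.4 − 7.73) − (86036 − 19461.9) / 3260 = 3.25 km.

3.25 km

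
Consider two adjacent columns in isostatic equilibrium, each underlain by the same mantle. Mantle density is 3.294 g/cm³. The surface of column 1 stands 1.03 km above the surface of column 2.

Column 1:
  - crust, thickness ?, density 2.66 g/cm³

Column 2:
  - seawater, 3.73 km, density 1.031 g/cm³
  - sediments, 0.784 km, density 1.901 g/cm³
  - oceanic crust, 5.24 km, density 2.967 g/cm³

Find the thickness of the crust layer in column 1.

Take the compensation level at the base of the deeper column (depth z_c below the surface of column 1) and equate Σ ρ_i t_i down to z_c; mantle fills any gap and the z_c terms cancel.
Column 1: x×2.66 + (z_c − 0 − x)×3.294
Column 2: 1.03×0 + 3.73×1.031 + 0.784×1.901 + 5.24×2.967 + (z_c − 1.03 − 9.754)×3.294
The z_c×3.294 term appears on both sides and cancels. Collect the known terms of each column as K = Σ(ρt)_known − 3.294 × (depth of known layers): K_1 = 0 − 3.294×0 = 0; K_2 = 20.883094 − 3.294×(1.03 + 9.754) = −14.639402.
Balance: K_1 − x×(3.294 − 2.66) = K_2, so x = (K_1 − K_2)/(3.294 − 2.66) = 14.6394/0.634 = 23.1 km.

23.1 km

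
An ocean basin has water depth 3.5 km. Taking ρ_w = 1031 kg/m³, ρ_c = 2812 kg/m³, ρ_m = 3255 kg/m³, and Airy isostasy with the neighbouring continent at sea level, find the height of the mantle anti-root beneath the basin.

For local isostatic compensation: replacing crust with seawater at the top is compensated by replacing crust with mantle at the base: d (ρ_c − ρ_w) = a (ρ_m − ρ_c).
a = d (ρ_c − ρ_w)/(ρ_m − ρ_c) = 3.5 km × 1781/443 = 14.1 km.

14.1 km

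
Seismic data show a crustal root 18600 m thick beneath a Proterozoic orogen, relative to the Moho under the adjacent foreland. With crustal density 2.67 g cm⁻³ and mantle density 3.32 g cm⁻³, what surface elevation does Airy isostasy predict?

For local isostatic compensation: ρ_c h = (ρ_m − ρ_c) r.
h = r (ρ_m − ρ_c) / ρ_c = 18600 m × (3.32 − 2.67) / 2.67 = 4530 m.

4530 m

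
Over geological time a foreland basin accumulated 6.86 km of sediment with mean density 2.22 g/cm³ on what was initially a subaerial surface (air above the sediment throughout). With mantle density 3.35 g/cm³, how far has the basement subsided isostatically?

Subaerial load: s = t ρ_sed / ρ_m = 6.86 km × 2.22/3.35 = 4.55 km.

4.55 km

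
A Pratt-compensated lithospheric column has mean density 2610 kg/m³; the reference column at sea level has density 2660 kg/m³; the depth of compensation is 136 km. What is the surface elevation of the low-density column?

2.61 km

ρ_ref D = ρ (D + h) → h = D (ρ_ref − ρ)/ρ.
h = 136 km × (2660 − 2610)/2610 = 2.61 km.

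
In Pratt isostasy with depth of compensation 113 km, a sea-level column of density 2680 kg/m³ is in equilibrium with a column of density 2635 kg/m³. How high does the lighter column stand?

ρ_ref D = ρ (D + h) → h = D (ρ_ref − ρ)/ρ.
h = 113 km × (2680 − 2635)/2635 = 1.93 km.

1.93 km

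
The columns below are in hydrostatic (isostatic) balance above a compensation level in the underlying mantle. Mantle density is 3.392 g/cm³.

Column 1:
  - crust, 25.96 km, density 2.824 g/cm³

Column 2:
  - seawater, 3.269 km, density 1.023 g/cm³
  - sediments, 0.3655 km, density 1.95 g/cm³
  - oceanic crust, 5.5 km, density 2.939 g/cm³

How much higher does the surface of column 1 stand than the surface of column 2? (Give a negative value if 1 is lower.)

1.17 km

For any compensation level in the mantle, the mantle terms cancel and isostasy reduces to e = (Σt_1 − Σt_2) − (Σ(ρt)_1 − Σ(ρt)_2) / ρ_m.
Σt_1 = 25.96 km; Σt_2 = 9.1345 km; Σ(ρt)_1 = 73.31104; Σ(ρt)_2 = 20.221412 (in km·g/cm³).
e = (25.96 − 9.1345) − (73.31104 − 20.221412) / 3.392 = 1.17 km.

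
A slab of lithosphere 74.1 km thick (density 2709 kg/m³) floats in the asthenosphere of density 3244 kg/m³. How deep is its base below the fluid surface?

Draft d = t ρ_obj/ρ_fluid = 74.1 km × 2709/3244 = 61.9 km.

61.9 km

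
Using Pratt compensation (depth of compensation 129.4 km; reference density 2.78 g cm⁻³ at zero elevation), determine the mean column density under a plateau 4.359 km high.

Pratt balance: ρ_ref D = ρ (D + h).
ρ = ρ_ref D/(D + h) = 2.78 × 129.4 km/(129.4 km + 4.359 km) = 2.69 g cm⁻³.

2.69 g cm⁻³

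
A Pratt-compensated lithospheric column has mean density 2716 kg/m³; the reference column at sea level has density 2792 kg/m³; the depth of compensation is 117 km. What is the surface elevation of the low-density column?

3.27 km

ρ_ref D = ρ (D + h) → h = D (ρ_ref − ρ)/ρ.
h = 117 km × (2792 − 2716)/2716 = 3.27 km.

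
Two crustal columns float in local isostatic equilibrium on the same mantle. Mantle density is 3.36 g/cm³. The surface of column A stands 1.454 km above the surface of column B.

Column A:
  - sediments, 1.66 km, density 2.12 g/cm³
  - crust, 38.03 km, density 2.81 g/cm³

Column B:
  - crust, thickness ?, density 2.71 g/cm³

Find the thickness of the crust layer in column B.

27.8 km

Take the compensation level at the base of the deeper column (depth z_c below the surface of column A) and equate Σ ρ_i t_i down to z_c; mantle fills any gap and the z_c terms cancel.
Column A: 1.66×2.12 + 38.03×2.81 + (z_c − 39.69)×3.36
Column B: 1.454×0 + x×2.71 + (z_c − 1.454 − 0 − x)×3.36
The z_c×3.36 term appears on both sides and cancels. Collect the known terms of each column as K = Σ(ρt)_known − 3.36 × (depth of known layers): K_A = 110.3835 − 3.36×39.69 = −22.9749; K_B = 0 − 3.36×(1.454 + 0) = −4.88544.
Balance: K_A = K_B − x×(3.36 − 2.71), so x = (K_B − K_A)/(3.36 − 2.71) = 18.0895/0.65 = 27.8 km.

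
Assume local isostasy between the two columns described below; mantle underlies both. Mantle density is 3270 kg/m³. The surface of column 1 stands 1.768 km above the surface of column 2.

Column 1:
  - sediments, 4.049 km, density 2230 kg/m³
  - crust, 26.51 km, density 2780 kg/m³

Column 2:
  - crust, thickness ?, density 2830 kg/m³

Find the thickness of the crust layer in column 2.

Take the compensation level at the base of the deeper column (depth z_c below the surface of column 1) and equate Σ ρ_i t_i down to z_c; mantle fills any gap and the z_c terms cancel.
Column 1: 4.049×2230 + 26.51×2780 + (z_c − 30.559)×3270
Column 2: 1.768×0 + x×2830 + (z_c − 1.768 − 0 − x)×3270
The z_c×3270 term appears on both sides and cancels. Collect the known terms of each column as K = Σ(ρt)_known − 3270 × (depth of known layers): K_1 = 82727.07 − 3270×30.559 = −17200.86; K_2 = 0 − 3270×(1.768 + 0) = −5781.36.
Balance: K_1 = K_2 − x×(3270 − 2830), so x = (K_2 − K_1)/(3270 − 2830) = 11419.5/440 = 26 km.

26 km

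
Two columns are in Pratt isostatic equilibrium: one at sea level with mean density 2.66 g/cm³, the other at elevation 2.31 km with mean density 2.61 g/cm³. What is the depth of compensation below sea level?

121 km

ρ_ref D = ρ (D + h) → D (ρ_ref − ρ) = ρ h.
D = ρ h/(ρ_ref − ρ) = 2.61 × 2.31 km/(2.66 − 2.61) = 121 km.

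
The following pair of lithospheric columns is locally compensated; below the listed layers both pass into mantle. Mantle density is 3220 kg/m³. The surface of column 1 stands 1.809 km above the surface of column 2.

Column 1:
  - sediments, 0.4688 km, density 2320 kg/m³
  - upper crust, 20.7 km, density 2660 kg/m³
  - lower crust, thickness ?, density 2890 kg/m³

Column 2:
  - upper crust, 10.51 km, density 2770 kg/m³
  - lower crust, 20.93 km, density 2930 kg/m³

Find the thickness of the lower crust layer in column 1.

Take the compensation level at the base of the deeper column (depth z_c below the surface of column 1) and equate Σ ρ_i t_i down to z_c; mantle fills any gap and the z_c terms cancel.
Column 1: 0.4688×2320 + 20.7×2660 + x×2890 + (z_c − 21.1688 − x)×3220
Column 2: 1.809×0 + 10.51×2770 + 20.93×2930 + (z_c − 1.809 − 31.44)×3220
The z_c×3220 term appears on both sides and cancels. Collect the known terms of each column as K = Σ(ρt)_known − 3220 × (depth of known layers): K_1 = 56149.616 − 3220×21.1688 = −12013.92; K_2 = 90437.6 − 3220×(1.809 + 31.44) = −16624.18.
Balance: K_1 − x×(3220 − 2890) = K_2, so x = (K_1 − K_2)/(3220 − 2890) = 4610.26/330 = 14 km.

14 km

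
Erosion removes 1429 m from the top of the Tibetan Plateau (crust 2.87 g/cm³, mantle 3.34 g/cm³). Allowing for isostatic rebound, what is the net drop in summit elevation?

Rebound u = e ρ_c/ρ_m = 1429 m × 2.87/3.34 = 1228 m.
Net surface drop = e − u = 1429 m − 1228 m = e (ρ_m − ρ_c)/ρ_m = 201 m.

201 m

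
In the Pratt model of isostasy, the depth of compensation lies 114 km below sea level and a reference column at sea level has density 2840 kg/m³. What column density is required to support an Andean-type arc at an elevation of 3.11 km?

Pratt balance: ρ_ref D = ρ (D + h).
ρ = ρ_ref D/(D + h) = 2840 × 114 km/(114 km + 3.11 km) = 2760 kg/m³.

2760 kg/m³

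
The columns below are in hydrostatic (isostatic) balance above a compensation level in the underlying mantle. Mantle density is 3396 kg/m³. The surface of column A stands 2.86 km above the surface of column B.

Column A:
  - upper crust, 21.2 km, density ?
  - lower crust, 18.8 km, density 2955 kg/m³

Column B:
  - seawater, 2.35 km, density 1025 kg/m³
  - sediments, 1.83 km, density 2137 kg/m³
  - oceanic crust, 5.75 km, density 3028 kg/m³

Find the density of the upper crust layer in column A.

Take the compensation level at the base of the deeper column (depth z_c below the surface of column A) and equate Σ ρ_i t_i down to z_c; mantle fills any gap and the z_c terms cancel.
Column A: 21.2×ρ + 18.8×2955 + (z_c − 40)×3396
Column B: 2.86×0 + 2.35×1025 + 1.83×2137 + 5.75×3028 + (z_c − 2.86 − 9.93)×3396
The z_c×3396 term appears on both sides and cancels. Collect the known terms of each column as K = Σ(ρt)_known − 3396 × (depth of known layers): K_A = 55554 − 3396×40 = −80286; K_B = 23730.46 − 3396×(2.86 + 9.93) = −19704.38.
Balance: K_A + 21.2×ρ = K_B, so ρ = (K_B − K_A)/21.2 = 60581.6/21.2 = 2860 kg/m³.

2860 kg/m³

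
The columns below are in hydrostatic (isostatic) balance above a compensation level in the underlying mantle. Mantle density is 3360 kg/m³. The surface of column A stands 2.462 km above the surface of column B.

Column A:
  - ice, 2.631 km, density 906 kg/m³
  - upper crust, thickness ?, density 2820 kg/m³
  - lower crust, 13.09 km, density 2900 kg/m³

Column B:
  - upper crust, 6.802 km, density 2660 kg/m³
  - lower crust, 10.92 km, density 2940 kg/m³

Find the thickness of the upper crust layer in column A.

9.52 km

Take the compensation level at the base of the deeper column (depth z_c below the surface of column A) and equate Σ ρ_i t_i down to z_c; mantle fills any gap and the z_c terms cancel.
Column A: 2.631×906 + x×2820 + 13.09×2900 + (z_c − 15.721 − x)×3360
Column B: 2.462×0 + 6.802×2660 + 10.92×2940 + (z_c − 2.462 − 17.722)×3360
The z_c×3360 term appears on both sides and cancels. Collect the known terms of each column as K = Σ(ρt)_known − 3360 × (depth of known layers): K_A = 40344.686 − 3360×15.721 = −12477.874; K_B = 50198.12 − 3360×(2.462 + 17.722) = −17620.12.
Balance: K_A − x×(3360 − 2820) = K_B, so x = (K_A − K_B)/(3360 − 2820) = 5142.25/540 = 9.52 km.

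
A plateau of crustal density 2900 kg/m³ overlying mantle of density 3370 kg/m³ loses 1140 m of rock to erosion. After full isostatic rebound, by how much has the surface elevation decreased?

159 m

Rebound u = e ρ_c/ρ_m = 1140 m × 2900/3370 = 981 m.
Net surface drop = e − u = 1140 m − 981 m = e (ρ_m − ρ_c)/ρ_m = 159 m.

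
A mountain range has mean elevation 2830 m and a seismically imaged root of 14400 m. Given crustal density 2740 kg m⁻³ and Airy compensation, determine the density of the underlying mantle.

Airy balance: ρ_c h = (ρ_m − ρ_c) r → ρ_m = ρ_c (1 + h/r).
ρ_m = 2740 × (1 + 2830 m/14400 m) = 3280 kg m⁻³.

3280 kg m⁻³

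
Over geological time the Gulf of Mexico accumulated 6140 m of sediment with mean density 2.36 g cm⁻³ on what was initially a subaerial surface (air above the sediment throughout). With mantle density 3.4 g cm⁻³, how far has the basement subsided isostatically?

Subaerial load: s = t ρ_sed / ρ_m = 6140 m × 2.36/3.4 = 4260 m.

4260 m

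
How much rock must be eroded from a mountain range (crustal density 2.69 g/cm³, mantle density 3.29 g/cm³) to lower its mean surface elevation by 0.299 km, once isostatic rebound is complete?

1.64 km

Net drop Δ = e − u = e − e ρ_c/ρ_m = e (ρ_m − ρ_c)/ρ_m.
e = Δ ρ_m/(ρ_m − ρ_c) = 0.299 km × 3.29/0.6 = 1.64 km.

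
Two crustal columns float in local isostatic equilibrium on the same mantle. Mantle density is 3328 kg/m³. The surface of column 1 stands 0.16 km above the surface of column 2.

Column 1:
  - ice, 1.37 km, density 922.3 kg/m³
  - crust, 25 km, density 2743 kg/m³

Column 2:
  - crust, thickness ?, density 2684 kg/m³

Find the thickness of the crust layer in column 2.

Take the compensation level at the base of the deeper column (depth z_c below the surface of column 1) and equate Σ ρ_i t_i down to z_c; mantle fills any gap and the z_c terms cancel.
Column 1: 1.37×922.3 + 25×2743 + (z_c − 26.37)×3328
Column 2: 0.16×0 + x×2684 + (z_c − 0.16 − 0 − x)×3328
The z_c×3328 term appears on both sides and cancels. Collect the known terms of each column as K = Σ(ρt)_known − 3328 × (depth of known layers): K_1 = 69838.551 − 3328×26.37 = −17920.809; K_2 = 0 − 3328×(0.16 + 0) = −532.48.
Balance: K_1 = K_2 − x×(3328 − 2684), so x = (K_2 − K_1)/(3328 − 2684) = 17388.3/644 = 27 km.

27 km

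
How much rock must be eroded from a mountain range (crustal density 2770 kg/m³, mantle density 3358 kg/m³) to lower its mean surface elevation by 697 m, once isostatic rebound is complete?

Net drop Δ = e − u = e − e ρ_c/ρ_m = e (ρ_m − ρ_c)/ρ_m.
e = Δ ρ_m/(ρ_m − ρ_c) = 697 m × 3358/588 = 3980 m.

3980 m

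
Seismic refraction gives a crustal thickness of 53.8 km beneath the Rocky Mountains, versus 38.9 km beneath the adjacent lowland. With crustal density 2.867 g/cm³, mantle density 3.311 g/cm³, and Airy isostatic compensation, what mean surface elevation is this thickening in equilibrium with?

Excess crust Δ = 53.8 km − 38.9 km = 14.9 km, split between elevation h and root r with h + r = Δ.
Airy balance ρ_c h = (ρ_m − ρ_c) r gives r = h ρ_c/(ρ_m − ρ_c), so h (1 + ρ_c/(ρ_m − ρ_c)) = Δ, i.e. h = Δ (ρ_m − ρ_c)/ρ_m.
h = 14.9 km × 0.444/3.311 = 2 km.

2 km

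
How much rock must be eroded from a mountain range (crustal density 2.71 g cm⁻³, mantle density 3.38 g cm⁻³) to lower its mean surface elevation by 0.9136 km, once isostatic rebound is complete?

4.61 km

Net drop Δ = e − u = e − e ρ_c/ρ_m = e (ρ_m − ρ_c)/ρ_m.
e = Δ ρ_m/(ρ_m − ρ_c) = 0.9136 km × 3.38/0.67 = 4.61 km.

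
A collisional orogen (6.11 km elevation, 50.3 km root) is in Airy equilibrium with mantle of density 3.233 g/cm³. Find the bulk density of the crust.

2.88 g/cm³

ρ_c h = (ρ_m − ρ_c) r → ρ_c (h + r) = ρ_m r → ρ_c = ρ_m r / (h + r).
ρ_c = 3.233 × 50.3 km / (6.11 km + 50.3 km) = 2.88 g/cm³.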